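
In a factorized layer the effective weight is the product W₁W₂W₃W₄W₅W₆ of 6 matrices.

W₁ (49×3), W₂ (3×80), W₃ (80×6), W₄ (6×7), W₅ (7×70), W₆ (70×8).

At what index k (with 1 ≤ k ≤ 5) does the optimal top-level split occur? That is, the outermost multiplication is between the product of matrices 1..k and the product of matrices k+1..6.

1

Adjacent pairs: W₁W₂ = 49·3·80 = 11760; W₂W₃ = 3·80·6 = 1440; W₃W₄ = 80·6·7 = 3360; W₄W₅ = 6·7·70 = 2940; W₅W₆ = 7·70·8 = 3920.
Length 3: W₁..W₃: k=1: 0+1440+49·3·6=2322; k=2: 11760+0+49·80·6=35280 → min 2322 | W₂..W₄: k=2: 0+3360+3·80·7=5040; k=3: 1440+0+3·6·7=1566 → min 1566 | W₃..W₅: k=3: 0+2940+80·6·70=36540; k=4: 3360+0+80·7·70=42560 → min 36540 | W₄..W₆: k=4: 0+3920+6·7·8=4256; k=5: 2940+0+6·70·8=6300 → min 4256.
Length 4: W₁..W₄: k=1: 0+1566+49·3·7=2595; k=2: 11760+3360+49·80·7=42560; k=3: 2322+0+49·6·7=4380 → min 2595 | W₂..W₅: k=2: 0+36540+3·80·70=53340; k=3: 1440+2940+3·6·70=5640; k=4: 1566+0+3·7·70=3036 → min 3036 | W₃..W₆: k=3: 0+4256+80·6·8=8096; k=4: 3360+3920+80·7·8=11760; k=5: 36540+0+80·70·8=81340 → min 8096.
Length 5: W₁..W₅: k=1: 0+3036+49·3·70=13326; k=2: 11760+36540+49·80·70=322700; k=3: 2322+2940+49·6·70=25842; k=4: 2595+0+49·7·70=26605 → min 13326 | W₂..W₆: k=2: 0+8096+3·80·8=10016; k=3: 1440+4256+3·6·8=5840; k=4: 1566+3920+3·7·8=5654; k=5: 3036+0+3·70·8=4716 → min 4716.
Top-level splits: k=1: (W₁..W₁)·(W₂..W₆) → 0+4716+49·3·8 = 5892; k=2: (W₁..W₂)·(W₃..W₆) → 11760+8096+49·80·8 = 51216; k=3: (W₁..W₃)·(W₄..W₆) → 2322+4256+49·6·8 = 8930; k=4: (W₁..W₄)·(W₅..W₆) → 2595+3920+49·7·8 = 9259; k=5: (W₁..W₅)·(W₆..W₆) → 13326+0+49·70·8 = 40766.
Best split is after W₁, i.e. k = 1.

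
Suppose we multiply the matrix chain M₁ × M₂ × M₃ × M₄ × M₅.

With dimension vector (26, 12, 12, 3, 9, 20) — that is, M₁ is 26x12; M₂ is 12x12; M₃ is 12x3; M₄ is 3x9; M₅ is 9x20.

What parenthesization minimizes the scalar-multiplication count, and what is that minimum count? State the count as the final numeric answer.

3468

Adjacent pairs: M₁M₂ = 26·12·12 = 3744; M₂M₃ = 12·12·3 = 432; M₃M₄ = 12·3·9 = 324; M₄M₅ = 3·9·20 = 540.
Length 3: M₁..M₃: k=1: 0+432+26·12·3=1368; k=2: 3744+0+26·12·3=4680 → min 1368 | M₂..M₄: k=2: 0+324+12·12·9=1620; k=3: 432+0+12·3·9=756 → min 756 | M₃..M₅: k=3: 0+540+12·3·20=1260; k=4: 324+0+12·9·20=2484 → min 1260.
Length 4: M₁..M₄: k=1: 0+756+26·12·9=3564; k=2: 3744+324+26·12·9=6876; k=3: 1368+0+26·3·9=2070 → min 2070 | M₂..M₅: k=2: 0+1260+12·12·20=4140; k=3: 432+540+12·3·20=1692; k=4: 756+0+12·9·20=2916 → min 1692.
Length 5: M₁..M₅: k=1: 0+1692+26·12·20=7932; k=2: 3744+1260+26·12·20=11244; k=3: 1368+540+26·3·20=3468; k=4: 2070+0+26·9·20=6750 → min 3468.
Optimal parenthesization: ((M₁ × (M₂ × M₃)) × (M₄ × M₅)) with cost 3468.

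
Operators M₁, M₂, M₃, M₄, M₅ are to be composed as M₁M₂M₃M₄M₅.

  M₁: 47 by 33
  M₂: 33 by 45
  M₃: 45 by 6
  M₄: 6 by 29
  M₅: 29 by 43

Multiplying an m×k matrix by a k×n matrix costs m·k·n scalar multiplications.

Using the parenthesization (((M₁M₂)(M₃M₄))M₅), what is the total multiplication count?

(M₁M₂): 47×33 by 33×45 → 47×45, cost 47·33·45 = 69795
(M₃M₄): 45×6 by 6×29 → 45×29, cost 45·6·29 = 7830
((M₁M₂)(M₃M₄)): 47×45 by 45×29 → 47×29, cost 47·45·29 = 61335; cumulative 138960
(((M₁M₂)(M₃M₄))M₅): 47×29 by 29×43 → 47×43, cost 47·29·43 = 58609; cumulative 197569
Total: 197569 scalar multiplications.

197569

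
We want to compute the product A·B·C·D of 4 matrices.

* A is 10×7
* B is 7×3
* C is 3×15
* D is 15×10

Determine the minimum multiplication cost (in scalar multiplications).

960

Adjacent pairs: AB = 10·7·3 = 210; BC = 7·3·15 = 315; CD = 3·15·10 = 450.
Length 3: A..C: k=1: 0+315+10·7·15=1365; k=2: 210+0+10·3·15=660 → min 660 | B..D: k=2: 0+450+7·3·10=660; k=3: 315+0+7·15·10=1365 → min 660.
Length 4: A..D: k=1: 0+660+10·7·10=1360; k=2: 210+450+10·3·10=960; k=3: 660+0+10·15·10=2160 → min 960.
Optimal order: ((A·B)·(C·D)) with cost 960.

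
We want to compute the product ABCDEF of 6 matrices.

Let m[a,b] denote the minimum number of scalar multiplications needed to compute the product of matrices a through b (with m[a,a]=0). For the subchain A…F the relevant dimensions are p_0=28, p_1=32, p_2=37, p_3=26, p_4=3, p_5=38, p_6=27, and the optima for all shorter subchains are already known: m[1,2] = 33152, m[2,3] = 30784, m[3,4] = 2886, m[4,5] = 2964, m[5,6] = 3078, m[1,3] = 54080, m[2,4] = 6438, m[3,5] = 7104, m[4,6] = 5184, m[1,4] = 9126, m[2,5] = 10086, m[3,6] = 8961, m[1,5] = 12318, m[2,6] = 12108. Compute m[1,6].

14472

m[1,6] = min over k∈[1,5] of m[1,k]+m[k+1,6]+p_{0}·p_k·p_{6}.
k=1: 0 + 12108 + 28·32·27 = 36300; k=2: 33152 + 8961 + 28·37·27 = 70085; k=3: 54080 + 5184 + 28·26·27 = 78920; k=4: 9126 + 3078 + 28·3·27 = 14472; k=5: 12318 + 0 + 28·38·27 = 41046.
Minimum: 14472 at k=4.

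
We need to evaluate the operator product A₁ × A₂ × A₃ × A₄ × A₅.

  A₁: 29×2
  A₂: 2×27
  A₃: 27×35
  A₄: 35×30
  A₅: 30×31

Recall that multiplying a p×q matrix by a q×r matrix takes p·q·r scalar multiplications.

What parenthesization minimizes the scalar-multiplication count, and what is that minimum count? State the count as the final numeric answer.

Adjacent pairs: A₁A₂ = 29·2·27 = 1566; A₂A₃ = 2·27·35 = 1890; A₃A₄ = 27·35·30 = 28350; A₄A₅ = 35·30·31 = 32550.
Length 3: A₁..A₃: k=1: 0+1890+29·2·35=3920; k=2: 1566+0+29·27·35=28971 → min 3920 | A₂..A₄: k=2: 0+28350+2·27·30=29970; k=3: 1890+0+2·35·30=3990 → min 3990 | A₃..A₅: k=3: 0+32550+27·35·31=61845; k=4: 28350+0+27·30·31=53460 → min 53460.
Length 4: A₁..A₄: k=1: 0+3990+29·2·30=5730; k=2: 1566+28350+29·27·30=53406; k=3: 3920+0+29·35·30=34370 → min 5730 | A₂..A₅: k=2: 0+53460+2·27·31=55134; k=3: 1890+32550+2·35·31=36610; k=4: 3990+0+2·30·31=5850 → min 5850.
Length 5: A₁..A₅: k=1: 0+5850+29·2·31=7648; k=2: 1566+53460+29·27·31=79299; k=3: 3920+32550+29·35·31=67935; k=4: 5730+0+29·30·31=32700 → min 7648.
Optimal parenthesization: (A₁ × (((A₂ × A₃) × A₄) × A₅)) with cost 7648.

7648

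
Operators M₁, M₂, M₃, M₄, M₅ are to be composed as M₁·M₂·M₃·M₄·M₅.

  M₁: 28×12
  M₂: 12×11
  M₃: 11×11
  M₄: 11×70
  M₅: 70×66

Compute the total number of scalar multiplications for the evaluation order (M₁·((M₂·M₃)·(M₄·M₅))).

83160

(M₂·M₃): 12×11 by 11×11 → 12×11, cost 12·11·11 = 1452
(M₄·M₅): 11×70 by 70×66 → 11×66, cost 11·70·66 = 50820
((M₂·M₃)·(M₄·M₅)): 12×11 by 11×66 → 12×66, cost 12·11·66 = 8712; cumulative 60984
(M₁·((M₂·M₃)·(M₄·M₅))): 28×12 by 12×66 → 28×66, cost 28·12·66 = 22176; cumulative 83160
Total: 83160 scalar multiplications.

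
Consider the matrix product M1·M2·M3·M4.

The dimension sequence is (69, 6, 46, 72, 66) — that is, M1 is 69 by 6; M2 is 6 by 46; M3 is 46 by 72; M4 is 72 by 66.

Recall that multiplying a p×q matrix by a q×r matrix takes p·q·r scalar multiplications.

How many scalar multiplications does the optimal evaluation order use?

Adjacent pairs: M1M2 = 69·6·46 = 19044; M2M3 = 6·46·72 = 19872; M3M4 = 46·72·66 = 218592.
Length 3: M1..M3: k=1: 0+19872+69·6·72=49680; k=2: 19044+0+69·46·72=247572 → min 49680 | M2..M4: k=2: 0+218592+6·46·66=236808; k=3: 19872+0+6·72·66=48384 → min 48384.
Length 4: M1..M4: k=1: 0+48384+69·6·66=75708; k=2: 19044+218592+69·46·66=447120; k=3: 49680+0+69·72·66=377568 → min 75708.
Optimal order: (M1·((M2·M3)·M4)) with cost 75708.

75708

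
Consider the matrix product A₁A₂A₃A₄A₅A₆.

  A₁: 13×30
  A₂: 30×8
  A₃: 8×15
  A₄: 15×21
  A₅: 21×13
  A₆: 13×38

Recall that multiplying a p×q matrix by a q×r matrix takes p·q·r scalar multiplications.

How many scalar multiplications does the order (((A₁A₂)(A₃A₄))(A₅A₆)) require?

(A₁A₂): 13×30 by 30×8 → 13×8, cost 13·30·8 = 3120
(A₃A₄): 8×15 by 15×21 → 8×21, cost 8·15·21 = 2520
((A₁A₂)(A₃A₄)): 13×8 by 8×21 → 13×21, cost 13·8·21 = 2184; cumulative 7824
(A₅A₆): 21×13 by 13×38 → 21×38, cost 21·13·38 = 10374
(((A₁A₂)(A₃A₄))(A₅A₆)): 13×21 by 21×38 → 13×38, cost 13·21·38 = 10374; cumulative 28572
Total: 28572 scalar multiplications.

28572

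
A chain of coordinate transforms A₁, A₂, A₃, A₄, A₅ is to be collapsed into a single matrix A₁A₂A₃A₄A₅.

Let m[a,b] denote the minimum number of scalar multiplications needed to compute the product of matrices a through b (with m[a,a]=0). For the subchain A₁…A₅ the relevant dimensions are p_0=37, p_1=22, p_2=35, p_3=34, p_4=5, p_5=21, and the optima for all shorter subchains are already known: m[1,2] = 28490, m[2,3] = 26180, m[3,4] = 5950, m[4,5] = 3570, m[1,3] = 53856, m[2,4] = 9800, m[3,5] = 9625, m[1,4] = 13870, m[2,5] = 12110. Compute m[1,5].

17755

m[1,5] = min over k∈[1,4] of m[1,k]+m[k+1,5]+p_{0}·p_k·p_{5}.
k=1: 0 + 12110 + 37·22·21 = 29204; k=2: 28490 + 9625 + 37·35·21 = 65310; k=3: 53856 + 3570 + 37·34·21 = 83844; k=4: 13870 + 0 + 37·5·21 = 17755.
Minimum: 17755 at k=4.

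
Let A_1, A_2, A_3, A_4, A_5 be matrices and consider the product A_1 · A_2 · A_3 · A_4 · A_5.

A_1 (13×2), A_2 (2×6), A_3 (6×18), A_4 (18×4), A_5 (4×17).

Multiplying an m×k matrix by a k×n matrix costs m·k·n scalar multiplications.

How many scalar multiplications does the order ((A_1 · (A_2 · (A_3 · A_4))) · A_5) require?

(A_3 · A_4): 6×18 by 18×4 → 6×4, cost 6·18·4 = 432
(A_2 · (A_3 · A_4)): 2×6 by 6×4 → 2×4, cost 2·6·4 = 48; cumulative 480
(A_1 · (A_2 · (A_3 · A_4))): 13×2 by 2×4 → 13×4, cost 13·2·4 = 104; cumulative 584
((A_1 · (A_2 · (A_3 · A_4))) · A_5): 13×4 by 4×17 → 13×17, cost 13·4·17 = 884; cumulative 1468
Total: 1468 scalar multiplications.

1468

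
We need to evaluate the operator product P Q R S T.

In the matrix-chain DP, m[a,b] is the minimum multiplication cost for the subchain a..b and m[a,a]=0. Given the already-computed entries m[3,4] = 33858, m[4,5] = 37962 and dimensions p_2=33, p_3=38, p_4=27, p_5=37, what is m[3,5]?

m[3,5] = min over k∈[3,4] of m[3,k]+m[k+1,5]+p_{2}·p_k·p_{5}.
k=3: 0 + 37962 + 33·38·37 = 84360; k=4: 33858 + 0 + 33·27·37 = 66825.
Minimum: 66825 at k=4.

66825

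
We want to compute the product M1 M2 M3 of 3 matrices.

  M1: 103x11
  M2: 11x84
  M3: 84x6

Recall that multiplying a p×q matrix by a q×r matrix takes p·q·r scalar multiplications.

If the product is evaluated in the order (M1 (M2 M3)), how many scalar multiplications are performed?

(M2 M3): 11×84 by 84×6 → 11×6, cost 11·84·6 = 5544
(M1 (M2 M3)): 103×11 by 11×6 → 103×6, cost 103·11·6 = 6798; cumulative 12342
Total: 12342 scalar multiplications.

12342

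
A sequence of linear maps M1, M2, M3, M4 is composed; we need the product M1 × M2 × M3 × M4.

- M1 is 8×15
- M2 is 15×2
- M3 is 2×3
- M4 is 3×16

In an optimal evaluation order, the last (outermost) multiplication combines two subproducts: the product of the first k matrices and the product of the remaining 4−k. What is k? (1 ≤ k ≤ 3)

2

Adjacent pairs: M1M2 = 8·15·2 = 240; M2M3 = 15·2·3 = 90; M3M4 = 2·3·16 = 96.
Length 3: M1..M3: k=1: 0+90+8·15·3=450; k=2: 240+0+8·2·3=288 → min 288 | M2..M4: k=2: 0+96+15·2·16=576; k=3: 90+0+15·3·16=810 → min 576.
Top-level splits: k=1: (M1..M1)·(M2..M4) → 0+576+8·15·16 = 2496; k=2: (M1..M2)·(M3..M4) → 240+96+8·2·16 = 592; k=3: (M1..M3)·(M4..M4) → 288+0+8·3·16 = 672.
Best split is after M2, i.e. k = 2.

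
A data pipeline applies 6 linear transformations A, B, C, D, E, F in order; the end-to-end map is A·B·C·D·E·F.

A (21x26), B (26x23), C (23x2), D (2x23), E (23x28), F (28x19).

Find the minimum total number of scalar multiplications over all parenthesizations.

5438

Adjacent pairs: AB = 21·26·23 = 12558; BC = 26·23·2 = 1196; CD = 23·2·23 = 1058; DE = 2·23·28 = 1288; EF = 23·28·19 = 12236.
Length 3: A..C: k=1: 0+1196+21·26·2=2288; k=2: 12558+0+21·23·2=13524 → min 2288 | B..D: k=2: 0+1058+26·23·23=14812; k=3: 1196+0+26·2·23=2392 → min 2392 | C..E: k=3: 0+1288+23·2·28=2576; k=4: 1058+0+23·23·28=15870 → min 2576 | D..F: k=4: 0+12236+2·23·19=13110; k=5: 1288+0+2·28·19=2352 → min 2352.
Length 4: A..D: k=1: 0+2392+21·26·23=14950; k=2: 12558+1058+21·23·23=24725; k=3: 2288+0+21·2·23=3254 → min 3254 | B..E: k=2: 0+2576+26·23·28=19320; k=3: 1196+1288+26·2·28=3940; k=4: 2392+0+26·23·28=19136 → min 3940 | C..F: k=3: 0+2352+23·2·19=3226; k=4: 1058+12236+23·23·19=23345; k=5: 2576+0+23·28·19=14812 → min 3226.
Length 5: A..E: k=1: 0+3940+21·26·28=19228; k=2: 12558+2576+21·23·28=28658; k=3: 2288+1288+21·2·28=4752; k=4: 3254+0+21·23·28=16778 → min 4752 | B..F: k=2: 0+3226+26·23·19=14588; k=3: 1196+2352+26·2·19=4536; k=4: 2392+12236+26·23·19=25990; k=5: 3940+0+26·28·19=17772 → min 4536.
Length 6: A..F: k=1: 0+4536+21·26·19=14910; k=2: 12558+3226+21·23·19=24961; k=3: 2288+2352+21·2·19=5438; k=4: 3254+12236+21·23·19=24667; k=5: 4752+0+21·28·19=15924 → min 5438.
Optimal order: ((A·(B·C))·((D·E)·F)) with cost 5438.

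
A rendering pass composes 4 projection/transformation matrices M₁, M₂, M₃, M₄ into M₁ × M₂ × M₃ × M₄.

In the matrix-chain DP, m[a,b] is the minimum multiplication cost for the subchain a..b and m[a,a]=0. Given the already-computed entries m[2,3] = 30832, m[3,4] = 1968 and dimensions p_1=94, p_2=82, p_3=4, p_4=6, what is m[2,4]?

m[2,4] = min over k∈[2,3] of m[2,k]+m[k+1,4]+p_{1}·p_k·p_{4}.
k=2: 0 + 1968 + 94·82·6 = 48216; k=3: 30832 + 0 + 94·4·6 = 33088.
Minimum: 33088 at k=3.

33088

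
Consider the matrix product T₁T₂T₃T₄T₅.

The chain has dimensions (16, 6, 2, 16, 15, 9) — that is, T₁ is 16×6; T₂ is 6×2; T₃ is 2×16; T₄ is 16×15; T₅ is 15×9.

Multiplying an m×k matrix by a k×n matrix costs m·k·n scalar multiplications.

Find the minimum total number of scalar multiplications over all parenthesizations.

Adjacent pairs: T₁T₂ = 16·6·2 = 192; T₂T₃ = 6·2·16 = 192; T₃T₄ = 2·16·15 = 480; T₄T₅ = 16·15·9 = 2160.
Length 3: T₁..T₃: k=1: 0+192+16·6·16=1728; k=2: 192+0+16·2·16=704 → min 704 | T₂..T₄: k=2: 0+480+6·2·15=660; k=3: 192+0+6·16·15=1632 → min 660 | T₃..T₅: k=3: 0+2160+2·16·9=2448; k=4: 480+0+2·15·9=750 → min 750.
Length 4: T₁..T₄: k=1: 0+660+16·6·15=2100; k=2: 192+480+16·2·15=1152; k=3: 704+0+16·16·15=4544 → min 1152 | T₂..T₅: k=2: 0+750+6·2·9=858; k=3: 192+2160+6·16·9=3216; k=4: 660+0+6·15·9=1470 → min 858.
Length 5: T₁..T₅: k=1: 0+858+16·6·9=1722; k=2: 192+750+16·2·9=1230; k=3: 704+2160+16·16·9=5168; k=4: 1152+0+16·15·9=3312 → min 1230.
Optimal order: ((T₁T₂)((T₃T₄)T₅)) with cost 1230.

1230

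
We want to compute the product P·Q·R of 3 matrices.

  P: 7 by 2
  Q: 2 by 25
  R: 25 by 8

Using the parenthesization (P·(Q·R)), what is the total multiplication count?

512

(Q·R): 2×25 by 25×8 → 2×8, cost 2·25·8 = 400
(P·(Q·R)): 7×2 by 2×8 → 7×8, cost 7·2·8 = 112; cumulative 512
Total: 512 scalar multiplications.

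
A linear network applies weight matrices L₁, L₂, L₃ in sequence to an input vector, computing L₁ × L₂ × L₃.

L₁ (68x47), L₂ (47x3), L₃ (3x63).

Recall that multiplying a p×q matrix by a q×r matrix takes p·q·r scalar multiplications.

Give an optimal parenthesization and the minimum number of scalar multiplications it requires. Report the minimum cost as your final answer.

22440

(L₁ × (L₂ × L₃)): cost 210231.
((L₁ × L₂) × L₃): cost 22440.
Optimal: ((L₁ × L₂) × L₃) with cost 22440.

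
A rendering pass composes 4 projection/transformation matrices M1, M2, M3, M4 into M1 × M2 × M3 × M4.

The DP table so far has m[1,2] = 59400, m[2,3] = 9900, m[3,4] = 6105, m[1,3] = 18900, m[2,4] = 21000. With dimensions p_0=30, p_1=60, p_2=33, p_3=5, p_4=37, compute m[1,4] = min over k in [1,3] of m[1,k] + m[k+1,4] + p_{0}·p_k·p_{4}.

m[1,4] = min over k∈[1,3] of m[1,k]+m[k+1,4]+p_{0}·p_k·p_{4}.
k=1: 0 + 21000 + 30·60·37 = 87600; k=2: 59400 + 6105 + 30·33·37 = 102135; k=3: 18900 + 0 + 30·5·37 = 24450.
Minimum: 24450 at k=3.

24450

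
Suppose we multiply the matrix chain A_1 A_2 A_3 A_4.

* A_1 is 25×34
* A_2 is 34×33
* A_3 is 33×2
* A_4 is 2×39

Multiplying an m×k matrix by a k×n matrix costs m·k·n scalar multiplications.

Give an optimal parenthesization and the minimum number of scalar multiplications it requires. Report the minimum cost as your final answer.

Adjacent pairs: A_1A_2 = 25·34·33 = 28050; A_2A_3 = 34·33·2 = 2244; A_3A_4 = 33·2·39 = 2574.
Length 3: A_1..A_3: k=1: 0+2244+25·34·2=3944; k=2: 28050+0+25·33·2=29700 → min 3944 | A_2..A_4: k=2: 0+2574+34·33·39=46332; k=3: 2244+0+34·2·39=4896 → min 4896.
Length 4: A_1..A_4: k=1: 0+4896+25·34·39=38046; k=2: 28050+2574+25·33·39=62799; k=3: 3944+0+25·2·39=5894 → min 5894.
Optimal parenthesization: ((A_1 (A_2 A_3)) A_4) with cost 5894.

5894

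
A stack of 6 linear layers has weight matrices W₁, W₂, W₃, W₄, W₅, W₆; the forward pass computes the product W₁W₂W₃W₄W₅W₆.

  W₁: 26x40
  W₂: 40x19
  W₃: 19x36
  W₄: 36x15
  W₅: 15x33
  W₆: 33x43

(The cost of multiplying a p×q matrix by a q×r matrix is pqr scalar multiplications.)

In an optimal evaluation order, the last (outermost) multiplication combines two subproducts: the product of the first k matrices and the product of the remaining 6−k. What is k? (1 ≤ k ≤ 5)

Adjacent pairs: W₁W₂ = 26·40·19 = 19760; W₂W₃ = 40·19·36 = 27360; W₃W₄ = 19·36·15 = 10260; W₄W₅ = 36·15·33 = 17820; W₅W₆ = 15·33·43 = 21285.
Length 3: W₁..W₃: k=1: 0+27360+26·40·36=64800; k=2: 19760+0+26·19·36=37544 → min 37544 | W₂..W₄: k=2: 0+10260+40·19·15=21660; k=3: 27360+0+40·36·15=48960 → min 21660 | W₃..W₅: k=3: 0+17820+19·36·33=40392; k=4: 10260+0+19·15·33=19665 → min 19665 | W₄..W₆: k=4: 0+21285+36·15·43=44505; k=5: 17820+0+36·33·43=68904 → min 44505.
Length 4: W₁..W₄: k=1: 0+21660+26·40·15=37260; k=2: 19760+10260+26·19·15=37430; k=3: 37544+0+26·36·15=51584 → min 37260 | W₂..W₅: k=2: 0+19665+40·19·33=44745; k=3: 27360+17820+40·36·33=92700; k=4: 21660+0+40·15·33=41460 → min 41460 | W₃..W₆: k=3: 0+44505+19·36·43=73917; k=4: 10260+21285+19·15·43=43800; k=5: 19665+0+19·33·43=46626 → min 43800.
Length 5: W₁..W₅: k=1: 0+41460+26·40·33=75780; k=2: 19760+19665+26·19·33=55727; k=3: 37544+17820+26·36·33=86252; k=4: 37260+0+26·15·33=50130 → min 50130 | W₂..W₆: k=2: 0+43800+40·19·43=76480; k=3: 27360+44505+40·36·43=133785; k=4: 21660+21285+40·15·43=68745; k=5: 41460+0+40·33·43=98220 → min 68745.
Top-level splits: k=1: (W₁..W₁)·(W₂..W₆) → 0+68745+26·40·43 = 113465; k=2: (W₁..W₂)·(W₃..W₆) → 19760+43800+26·19·43 = 84802; k=3: (W₁..W₃)·(W₄..W₆) → 37544+44505+26·36·43 = 122297; k=4: (W₁..W₄)·(W₅..W₆) → 37260+21285+26·15·43 = 75315; k=5: (W₁..W₅)·(W₆..W₆) → 50130+0+26·33·43 = 87024.
Best split is after W₄, i.e. k = 4.

4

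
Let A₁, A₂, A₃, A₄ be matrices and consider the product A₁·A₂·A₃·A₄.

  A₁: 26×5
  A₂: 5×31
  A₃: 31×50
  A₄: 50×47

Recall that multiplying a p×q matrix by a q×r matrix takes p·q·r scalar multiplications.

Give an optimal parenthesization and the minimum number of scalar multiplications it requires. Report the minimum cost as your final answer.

Adjacent pairs: A₁A₂ = 26·5·31 = 4030; A₂A₃ = 5·31·50 = 7750; A₃A₄ = 31·50·47 = 72850.
Length 3: A₁..A₃: k=1: 0+7750+26·5·50=14250; k=2: 4030+0+26·31·50=44330 → min 14250 | A₂..A₄: k=2: 0+72850+5·31·47=80135; k=3: 7750+0+5·50·47=19500 → min 19500.
Length 4: A₁..A₄: k=1: 0+19500+26·5·47=25610; k=2: 4030+72850+26·31·47=114762; k=3: 14250+0+26·50·47=75350 → min 25610.
Optimal parenthesization: (A₁·((A₂·A₃)·A₄)) with cost 25610.

25610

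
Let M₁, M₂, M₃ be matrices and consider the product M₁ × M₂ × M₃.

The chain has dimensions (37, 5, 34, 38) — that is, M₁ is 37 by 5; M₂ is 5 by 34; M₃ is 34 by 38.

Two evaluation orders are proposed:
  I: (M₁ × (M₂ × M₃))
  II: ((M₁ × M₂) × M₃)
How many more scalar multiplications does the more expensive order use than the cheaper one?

Order I = (M₁ × (M₂ × M₃)): (M₂ × M₃): 5×34 by 34×38 → 5×38, cost 5·34·38 = 6460; (M₁ × (M₂ × M₃)): 37×5 by 5×38 → 37×38, cost 37·5·38 = 7030; cumulative 13490. Total 13490.
Order II = ((M₁ × M₂) × M₃): (M₁ × M₂): 37×5 by 5×34 → 37×34, cost 37·5·34 = 6290; ((M₁ × M₂) × M₃): 37×34 by 34×38 → 37×38, cost 37·34·38 = 47804; cumulative 54094. Total 54094.
Difference: |13490 − 54094| = 40604.

40604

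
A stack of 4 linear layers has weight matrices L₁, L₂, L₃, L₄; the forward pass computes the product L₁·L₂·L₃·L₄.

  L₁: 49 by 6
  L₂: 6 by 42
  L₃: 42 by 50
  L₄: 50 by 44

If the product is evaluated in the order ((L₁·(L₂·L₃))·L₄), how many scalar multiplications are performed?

(L₂·L₃): 6×42 by 42×50 → 6×50, cost 6·42·50 = 12600
(L₁·(L₂·L₃)): 49×6 by 6×50 → 49×50, cost 49·6·50 = 14700; cumulative 27300
((L₁·(L₂·L₃))·L₄): 49×50 by 50×44 → 49×44, cost 49·50·44 = 107800; cumulative 135100
Total: 135100 scalar multiplications.

135100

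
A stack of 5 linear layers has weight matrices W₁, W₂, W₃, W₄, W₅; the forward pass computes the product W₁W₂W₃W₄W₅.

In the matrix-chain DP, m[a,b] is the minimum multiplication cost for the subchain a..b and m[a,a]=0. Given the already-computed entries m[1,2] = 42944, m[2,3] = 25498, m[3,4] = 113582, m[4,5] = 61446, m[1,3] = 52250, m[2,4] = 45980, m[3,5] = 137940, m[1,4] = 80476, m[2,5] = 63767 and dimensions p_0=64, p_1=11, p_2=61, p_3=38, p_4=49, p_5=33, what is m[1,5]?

m[1,5] = min over k∈[1,4] of m[1,k]+m[k+1,5]+p_{0}·p_k·p_{5}.
k=1: 0 + 63767 + 64·11·33 = 86999; k=2: 42944 + 137940 + 64·61·33 = 309716; k=3: 52250 + 61446 + 64·38·33 = 193952; k=4: 80476 + 0 + 64·49·33 = 183964.
Minimum: 86999 at k=1.

86999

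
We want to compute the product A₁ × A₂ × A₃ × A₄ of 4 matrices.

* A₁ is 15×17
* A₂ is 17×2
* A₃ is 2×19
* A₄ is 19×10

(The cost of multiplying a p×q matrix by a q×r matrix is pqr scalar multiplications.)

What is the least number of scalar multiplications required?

1190

Adjacent pairs: A₁A₂ = 15·17·2 = 510; A₂A₃ = 17·2·19 = 646; A₃A₄ = 2·19·10 = 380.
Length 3: A₁..A₃: k=1: 0+646+15·17·19=5491; k=2: 510+0+15·2·19=1080 → min 1080 | A₂..A₄: k=2: 0+380+17·2·10=720; k=3: 646+0+17·19·10=3876 → min 720.
Length 4: A₁..A₄: k=1: 0+720+15·17·10=3270; k=2: 510+380+15·2·10=1190; k=3: 1080+0+15·19·10=3930 → min 1190.
Optimal order: ((A₁ × A₂) × (A₃ × A₄)) with cost 1190.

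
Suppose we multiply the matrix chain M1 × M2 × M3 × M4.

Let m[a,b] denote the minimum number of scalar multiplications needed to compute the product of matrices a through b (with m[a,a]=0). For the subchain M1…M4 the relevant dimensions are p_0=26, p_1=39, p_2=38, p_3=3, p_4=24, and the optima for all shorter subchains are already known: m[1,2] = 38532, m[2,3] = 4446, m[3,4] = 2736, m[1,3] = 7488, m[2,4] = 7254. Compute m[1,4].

9360

m[1,4] = min over k∈[1,3] of m[1,k]+m[k+1,4]+p_{0}·p_k·p_{4}.
k=1: 0 + 7254 + 26·39·24 = 31590; k=2: 38532 + 2736 + 26·38·24 = 64980; k=3: 7488 + 0 + 26·3·24 = 9360.
Minimum: 9360 at k=3.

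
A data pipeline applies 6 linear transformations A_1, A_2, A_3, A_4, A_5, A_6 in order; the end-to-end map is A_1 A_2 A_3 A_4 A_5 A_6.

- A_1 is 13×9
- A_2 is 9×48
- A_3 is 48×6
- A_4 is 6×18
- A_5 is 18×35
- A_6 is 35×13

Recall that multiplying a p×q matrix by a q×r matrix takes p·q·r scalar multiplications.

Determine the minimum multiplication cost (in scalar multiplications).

10818

Adjacent pairs: A_1A_2 = 13·9·48 = 5616; A_2A_3 = 9·48·6 = 2592; A_3A_4 = 48·6·18 = 5184; A_4A_5 = 6·18·35 = 3780; A_5A_6 = 18·35·13 = 8190.
Length 3: A_1..A_3: k=1: 0+2592+13·9·6=3294; k=2: 5616+0+13·48·6=9360 → min 3294 | A_2..A_4: k=2: 0+5184+9·48·18=12960; k=3: 2592+0+9·6·18=3564 → min 3564 | A_3..A_5: k=3: 0+3780+48·6·35=13860; k=4: 5184+0+48·18·35=35424 → min 13860 | A_4..A_6: k=4: 0+8190+6·18·13=9594; k=5: 3780+0+6·35·13=6510 → min 6510.
Length 4: A_1..A_4: k=1: 0+3564+13·9·18=5670; k=2: 5616+5184+13·48·18=22032; k=3: 3294+0+13·6·18=4698 → min 4698 | A_2..A_5: k=2: 0+13860+9·48·35=28980; k=3: 2592+3780+9·6·35=8262; k=4: 3564+0+9·18·35=9234 → min 8262 | A_3..A_6: k=3: 0+6510+48·6·13=10254; k=4: 5184+8190+48·18·13=24606; k=5: 13860+0+48·35·13=35700 → min 10254.
Length 5: A_1..A_5: k=1: 0+8262+13·9·35=12357; k=2: 5616+13860+13·48·35=41316; k=3: 3294+3780+13·6·35=9804; k=4: 4698+0+13·18·35=12888 → min 9804 | A_2..A_6: k=2: 0+10254+9·48·13=15870; k=3: 2592+6510+9·6·13=9804; k=4: 3564+8190+9·18·13=13860; k=5: 8262+0+9·35·13=12357 → min 9804.
Length 6: A_1..A_6: k=1: 0+9804+13·9·13=11325; k=2: 5616+10254+13·48·13=23982; k=3: 3294+6510+13·6·13=10818; k=4: 4698+8190+13·18·13=15930; k=5: 9804+0+13·35·13=15719 → min 10818.
Optimal order: ((A_1 (A_2 A_3)) ((A_4 A_5) A_6)) with cost 10818.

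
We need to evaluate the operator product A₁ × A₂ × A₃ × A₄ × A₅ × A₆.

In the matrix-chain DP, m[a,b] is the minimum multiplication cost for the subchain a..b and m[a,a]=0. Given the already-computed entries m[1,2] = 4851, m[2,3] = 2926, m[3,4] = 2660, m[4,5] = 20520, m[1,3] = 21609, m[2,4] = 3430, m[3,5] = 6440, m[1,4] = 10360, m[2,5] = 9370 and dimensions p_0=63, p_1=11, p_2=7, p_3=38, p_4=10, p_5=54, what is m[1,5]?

35105

m[1,5] = min over k∈[1,4] of m[1,k]+m[k+1,5]+p_{0}·p_k·p_{5}.
k=1: 0 + 9370 + 63·11·54 = 46792; k=2: 4851 + 6440 + 63·7·54 = 35105; k=3: 21609 + 20520 + 63·38·54 = 171405; k=4: 10360 + 0 + 63·10·54 = 44380.
Minimum: 35105 at k=2.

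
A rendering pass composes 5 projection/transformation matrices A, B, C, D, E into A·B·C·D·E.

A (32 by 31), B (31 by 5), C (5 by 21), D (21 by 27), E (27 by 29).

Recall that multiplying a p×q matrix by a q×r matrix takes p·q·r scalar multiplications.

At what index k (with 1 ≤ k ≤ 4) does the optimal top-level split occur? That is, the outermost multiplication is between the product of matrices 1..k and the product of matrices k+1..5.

2

Adjacent pairs: AB = 32·31·5 = 4960; BC = 31·5·21 = 3255; CD = 5·21·27 = 2835; DE = 21·27·29 = 16443.
Length 3: A..C: k=1: 0+3255+32·31·21=24087; k=2: 4960+0+32·5·21=8320 → min 8320 | B..D: k=2: 0+2835+31·5·27=7020; k=3: 3255+0+31·21·27=20832 → min 7020 | C..E: k=3: 0+16443+5·21·29=19488; k=4: 2835+0+5·27·29=6750 → min 6750.
Length 4: A..D: k=1: 0+7020+32·31·27=33804; k=2: 4960+2835+32·5·27=12115; k=3: 8320+0+32·21·27=26464 → min 12115 | B..E: k=2: 0+6750+31·5·29=11245; k=3: 3255+16443+31·21·29=38577; k=4: 7020+0+31·27·29=31293 → min 11245.
Top-level splits: k=1: (A..A)·(B..E) → 0+11245+32·31·29 = 40013; k=2: (A..B)·(C..E) → 4960+6750+32·5·29 = 16350; k=3: (A..C)·(D..E) → 8320+16443+32·21·29 = 44251; k=4: (A..D)·(E..E) → 12115+0+32·27·29 = 37171.
Best split is after B, i.e. k = 2.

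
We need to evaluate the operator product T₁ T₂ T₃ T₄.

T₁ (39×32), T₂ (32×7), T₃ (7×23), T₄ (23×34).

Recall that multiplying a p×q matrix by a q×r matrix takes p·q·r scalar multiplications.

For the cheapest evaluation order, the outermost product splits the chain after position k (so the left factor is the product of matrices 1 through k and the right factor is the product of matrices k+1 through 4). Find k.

Adjacent pairs: T₁T₂ = 39·32·7 = 8736; T₂T₃ = 32·7·23 = 5152; T₃T₄ = 7·23·34 = 5474.
Length 3: T₁..T₃: k=1: 0+5152+39·32·23=33856; k=2: 8736+0+39·7·23=15015 → min 15015 | T₂..T₄: k=2: 0+5474+32·7·34=13090; k=3: 5152+0+32·23·34=30176 → min 13090.
Top-level splits: k=1: (T₁..T₁)·(T₂..T₄) → 0+13090+39·32·34 = 55522; k=2: (T₁..T₂)·(T₃..T₄) → 8736+5474+39·7·34 = 23492; k=3: (T₁..T₃)·(T₄..T₄) → 15015+0+39·23·34 = 45513.
Best split is after T₂, i.e. k = 2.

2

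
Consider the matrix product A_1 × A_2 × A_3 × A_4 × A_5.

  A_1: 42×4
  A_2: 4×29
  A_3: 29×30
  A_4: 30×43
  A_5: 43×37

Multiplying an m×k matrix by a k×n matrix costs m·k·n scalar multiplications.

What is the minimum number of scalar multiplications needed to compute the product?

21220

Adjacent pairs: A_1A_2 = 42·4·29 = 4872; A_2A_3 = 4·29·30 = 3480; A_3A_4 = 29·30·43 = 37410; A_4A_5 = 30·43·37 = 47730.
Length 3: A_1..A_3: k=1: 0+3480+42·4·30=8520; k=2: 4872+0+42·29·30=41412 → min 8520 | A_2..A_4: k=2: 0+37410+4·29·43=42398; k=3: 3480+0+4·30·43=8640 → min 8640 | A_3..A_5: k=3: 0+47730+29·30·37=79920; k=4: 37410+0+29·43·37=83549 → min 79920.
Length 4: A_1..A_4: k=1: 0+8640+42·4·43=15864; k=2: 4872+37410+42·29·43=94656; k=3: 8520+0+42·30·43=62700 → min 15864 | A_2..A_5: k=2: 0+79920+4·29·37=84212; k=3: 3480+47730+4·30·37=55650; k=4: 8640+0+4·43·37=15004 → min 15004.
Length 5: A_1..A_5: k=1: 0+15004+42·4·37=21220; k=2: 4872+79920+42·29·37=129858; k=3: 8520+47730+42·30·37=102870; k=4: 15864+0+42·43·37=82686 → min 21220.
Optimal order: (A_1 × (((A_2 × A_3) × A_4) × A_5)) with cost 21220.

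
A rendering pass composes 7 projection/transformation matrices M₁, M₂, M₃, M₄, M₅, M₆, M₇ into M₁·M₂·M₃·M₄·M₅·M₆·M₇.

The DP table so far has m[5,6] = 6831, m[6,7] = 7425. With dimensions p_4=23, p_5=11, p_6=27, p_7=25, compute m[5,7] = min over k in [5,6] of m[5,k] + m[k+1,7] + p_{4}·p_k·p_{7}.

13750

m[5,7] = min over k∈[5,6] of m[5,k]+m[k+1,7]+p_{4}·p_k·p_{7}.
k=5: 0 + 7425 + 23·11·25 = 13750; k=6: 6831 + 0 + 23·27·25 = 22356.
Minimum: 13750 at k=5.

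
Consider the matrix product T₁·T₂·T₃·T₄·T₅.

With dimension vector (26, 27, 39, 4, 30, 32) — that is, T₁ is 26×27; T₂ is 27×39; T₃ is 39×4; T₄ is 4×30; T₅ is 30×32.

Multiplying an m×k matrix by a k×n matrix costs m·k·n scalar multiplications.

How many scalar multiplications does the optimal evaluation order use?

14188

Adjacent pairs: T₁T₂ = 26·27·39 = 27378; T₂T₃ = 27·39·4 = 4212; T₃T₄ = 39·4·30 = 4680; T₄T₅ = 4·30·32 = 3840.
Length 3: T₁..T₃: k=1: 0+4212+26·27·4=7020; k=2: 27378+0+26·39·4=31434 → min 7020 | T₂..T₄: k=2: 0+4680+27·39·30=36270; k=3: 4212+0+27·4·30=7452 → min 7452 | T₃..T₅: k=3: 0+3840+39·4·32=8832; k=4: 4680+0+39·30·32=42120 → min 8832.
Length 4: T₁..T₄: k=1: 0+7452+26·27·30=28512; k=2: 27378+4680+26·39·30=62478; k=3: 7020+0+26·4·30=10140 → min 10140 | T₂..T₅: k=2: 0+8832+27·39·32=42528; k=3: 4212+3840+27·4·32=11508; k=4: 7452+0+27·30·32=33372 → min 11508.
Length 5: T₁..T₅: k=1: 0+11508+26·27·32=33972; k=2: 27378+8832+26·39·32=68658; k=3: 7020+3840+26·4·32=14188; k=4: 10140+0+26·30·32=35100 → min 14188.
Optimal order: ((T₁·(T₂·T₃))·(T₄·T₅)) with cost 14188.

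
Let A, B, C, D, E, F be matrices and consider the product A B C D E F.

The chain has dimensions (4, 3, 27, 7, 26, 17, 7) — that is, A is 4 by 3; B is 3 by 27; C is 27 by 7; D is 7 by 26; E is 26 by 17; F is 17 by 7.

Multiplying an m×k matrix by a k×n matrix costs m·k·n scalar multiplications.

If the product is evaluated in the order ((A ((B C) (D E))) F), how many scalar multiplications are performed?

4698

(B C): 3×27 by 27×7 → 3×7, cost 3·27·7 = 567
(D E): 7×26 by 26×17 → 7×17, cost 7·26·17 = 3094
((B C) (D E)): 3×7 by 7×17 → 3×17, cost 3·7·17 = 357; cumulative 4018
(A ((B C) (D E))): 4×3 by 3×17 → 4×17, cost 4·3·17 = 204; cumulative 4222
((A ((B C) (D E))) F): 4×17 by 17×7 → 4×7, cost 4·17·7 = 476; cumulative 4698
Total: 4698 scalar multiplications.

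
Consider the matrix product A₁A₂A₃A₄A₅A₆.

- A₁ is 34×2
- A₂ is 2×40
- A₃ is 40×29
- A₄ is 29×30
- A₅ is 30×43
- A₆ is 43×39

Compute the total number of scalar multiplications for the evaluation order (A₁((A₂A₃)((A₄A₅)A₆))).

93277

(A₂A₃): 2×40 by 40×29 → 2×29, cost 2·40·29 = 2320
(A₄A₅): 29×30 by 30×43 → 29×43, cost 29·30·43 = 37410
((A₄A₅)A₆): 29×43 by 43×39 → 29×39, cost 29·43·39 = 48633; cumulative 86043
((A₂A₃)((A₄A₅)A₆)): 2×29 by 29×39 → 2×39, cost 2·29·39 = 2262; cumulative 90625
(A₁((A₂A₃)((A₄A₅)A₆))): 34×2 by 2×39 → 34×39, cost 34·2·39 = 2652; cumulative 93277
Total: 93277 scalar multiplications.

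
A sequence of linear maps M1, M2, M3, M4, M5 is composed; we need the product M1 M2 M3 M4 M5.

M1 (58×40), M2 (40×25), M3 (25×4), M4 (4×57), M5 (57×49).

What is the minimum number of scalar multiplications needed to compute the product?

Adjacent pairs: M1M2 = 58·40·25 = 58000; M2M3 = 40·25·4 = 4000; M3M4 = 25·4·57 = 5700; M4M5 = 4·57·49 = 11172.
Length 3: M1..M3: k=1: 0+4000+58·40·4=13280; k=2: 58000+0+58·25·4=63800 → min 13280 | M2..M4: k=2: 0+5700+40·25·57=62700; k=3: 4000+0+40·4·57=13120 → min 13120 | M3..M5: k=3: 0+11172+25·4·49=16072; k=4: 5700+0+25·57·49=75525 → min 16072.
Length 4: M1..M4: k=1: 0+13120+58·40·57=145360; k=2: 58000+5700+58·25·57=146350; k=3: 13280+0+58·4·57=26504 → min 26504 | M2..M5: k=2: 0+16072+40·25·49=65072; k=3: 4000+11172+40·4·49=23012; k=4: 13120+0+40·57·49=124840 → min 23012.
Length 5: M1..M5: k=1: 0+23012+58·40·49=136692; k=2: 58000+16072+58·25·49=145122; k=3: 13280+11172+58·4·49=35820; k=4: 26504+0+58·57·49=188498 → min 35820.
Optimal order: ((M1 (M2 M3)) (M4 M5)) with cost 35820.

35820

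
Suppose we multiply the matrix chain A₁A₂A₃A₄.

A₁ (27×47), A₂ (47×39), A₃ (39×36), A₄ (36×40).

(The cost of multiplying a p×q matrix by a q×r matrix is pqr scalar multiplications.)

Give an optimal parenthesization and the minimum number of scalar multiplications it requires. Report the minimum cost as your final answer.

Adjacent pairs: A₁A₂ = 27·47·39 = 49491; A₂A₃ = 47·39·36 = 65988; A₃A₄ = 39·36·40 = 56160.
Length 3: A₁..A₃: k=1: 0+65988+27·47·36=111672; k=2: 49491+0+27·39·36=87399 → min 87399 | A₂..A₄: k=2: 0+56160+47·39·40=129480; k=3: 65988+0+47·36·40=133668 → min 129480.
Length 4: A₁..A₄: k=1: 0+129480+27·47·40=180240; k=2: 49491+56160+27·39·40=147771; k=3: 87399+0+27·36·40=126279 → min 126279.
Optimal parenthesization: (((A₁A₂)A₃)A₄) with cost 126279.

126279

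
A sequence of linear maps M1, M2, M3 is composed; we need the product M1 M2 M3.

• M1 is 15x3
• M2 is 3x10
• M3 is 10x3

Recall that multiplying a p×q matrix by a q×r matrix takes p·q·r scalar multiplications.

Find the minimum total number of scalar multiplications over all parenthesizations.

Order (M1 (M2 M3)): (M2 M3): 3×10 by 10×3 → 3×3, cost 3·10·3 = 90; (M1 (M2 M3)): 15×3 by 3×3 → 15×3, cost 15·3·3 = 135; cumulative 225. Total 225.
Order ((M1 M2) M3): (M1 M2): 15×3 by 3×10 → 15×10, cost 15·3·10 = 450; ((M1 M2) M3): 15×10 by 10×3 → 15×3, cost 15·10·3 = 450; cumulative 900. Total 900.
Minimum: 225.

225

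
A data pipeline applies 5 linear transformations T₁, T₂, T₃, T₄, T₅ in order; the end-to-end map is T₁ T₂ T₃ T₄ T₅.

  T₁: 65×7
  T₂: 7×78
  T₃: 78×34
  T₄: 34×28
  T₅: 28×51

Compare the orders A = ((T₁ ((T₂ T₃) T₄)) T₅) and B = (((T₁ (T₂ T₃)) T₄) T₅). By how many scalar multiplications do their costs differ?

Order A = ((T₁ ((T₂ T₃) T₄)) T₅): (T₂ T₃): 7×78 by 78×34 → 7×34, cost 7·78·34 = 18564; ((T₂ T₃) T₄): 7×34 by 34×28 → 7×28, cost 7·34·28 = 6664; cumulative 25228; (T₁ ((T₂ T₃) T₄)): 65×7 by 7×28 → 65×28, cost 65·7·28 = 12740; cumulative 37968; ((T₁ ((T₂ T₃) T₄)) T₅): 65×28 by 28×51 → 65×51, cost 65·28·51 = 92820; cumulative 130788. Total 130788.
Order B = (((T₁ (T₂ T₃)) T₄) T₅): (T₂ T₃): 7×78 by 78×34 → 7×34, cost 7·78·34 = 18564; (T₁ (T₂ T₃)): 65×7 by 7×34 → 65×34, cost 65·7·34 = 15470; cumulative 34034; ((T₁ (T₂ T₃)) T₄): 65×34 by 34×28 → 65×28, cost 65·34·28 = 61880; cumulative 95914; (((T₁ (T₂ T₃)) T₄) T₅): 65×28 by 28×51 → 65×51, cost 65·28·51 = 92820; cumulative 188734. Total 188734.
Difference: |130788 − 188734| = 57946.

57946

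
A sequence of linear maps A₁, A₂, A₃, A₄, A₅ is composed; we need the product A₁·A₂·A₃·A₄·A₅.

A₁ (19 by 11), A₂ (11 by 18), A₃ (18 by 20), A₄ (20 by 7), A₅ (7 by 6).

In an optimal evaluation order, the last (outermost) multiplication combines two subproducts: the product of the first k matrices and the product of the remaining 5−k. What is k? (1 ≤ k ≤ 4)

Adjacent pairs: A₁A₂ = 19·11·18 = 3762; A₂A₃ = 11·18·20 = 3960; A₃A₄ = 18·20·7 = 2520; A₄A₅ = 20·7·6 = 840.
Length 3: A₁..A₃: k=1: 0+3960+19·11·20=8140; k=2: 3762+0+19·18·20=10602 → min 8140 | A₂..A₄: k=2: 0+2520+11·18·7=3906; k=3: 3960+0+11·20·7=5500 → min 3906 | A₃..A₅: k=3: 0+840+18·20·6=3000; k=4: 2520+0+18·7·6=3276 → min 3000.
Length 4: A₁..A₄: k=1: 0+3906+19·11·7=5369; k=2: 3762+2520+19·18·7=8676; k=3: 8140+0+19·20·7=10800 → min 5369 | A₂..A₅: k=2: 0+3000+11·18·6=4188; k=3: 3960+840+11·20·6=6120; k=4: 3906+0+11·7·6=4368 → min 4188.
Top-level splits: k=1: (A₁..A₁)·(A₂..A₅) → 0+4188+19·11·6 = 5442; k=2: (A₁..A₂)·(A₃..A₅) → 3762+3000+19·18·6 = 8814; k=3: (A₁..A₃)·(A₄..A₅) → 8140+840+19·20·6 = 11260; k=4: (A₁..A₄)·(A₅..A₅) → 5369+0+19·7·6 = 6167.
Best split is after A₁, i.e. k = 1.

1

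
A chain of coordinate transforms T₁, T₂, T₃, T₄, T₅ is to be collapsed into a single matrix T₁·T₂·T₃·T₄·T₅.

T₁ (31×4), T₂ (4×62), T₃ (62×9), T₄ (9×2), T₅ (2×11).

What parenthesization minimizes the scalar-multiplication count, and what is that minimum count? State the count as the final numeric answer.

Adjacent pairs: T₁T₂ = 31·4·62 = 7688; T₂T₃ = 4·62·9 = 2232; T₃T₄ = 62·9·2 = 1116; T₄T₅ = 9·2·11 = 198.
Length 3: T₁..T₃: k=1: 0+2232+31·4·9=3348; k=2: 7688+0+31·62·9=24986 → min 3348 | T₂..T₄: k=2: 0+1116+4·62·2=1612; k=3: 2232+0+4·9·2=2304 → min 1612 | T₃..T₅: k=3: 0+198+62·9·11=6336; k=4: 1116+0+62·2·11=2480 → min 2480.
Length 4: T₁..T₄: k=1: 0+1612+31·4·2=1860; k=2: 7688+1116+31·62·2=12648; k=3: 3348+0+31·9·2=3906 → min 1860 | T₂..T₅: k=2: 0+2480+4·62·11=5208; k=3: 2232+198+4·9·11=2826; k=4: 1612+0+4·2·11=1700 → min 1700.
Length 5: T₁..T₅: k=1: 0+1700+31·4·11=3064; k=2: 7688+2480+31·62·11=31310; k=3: 3348+198+31·9·11=6615; k=4: 1860+0+31·2·11=2542 → min 2542.
Optimal parenthesization: ((T₁·(T₂·(T₃·T₄)))·T₅) with cost 2542.

2542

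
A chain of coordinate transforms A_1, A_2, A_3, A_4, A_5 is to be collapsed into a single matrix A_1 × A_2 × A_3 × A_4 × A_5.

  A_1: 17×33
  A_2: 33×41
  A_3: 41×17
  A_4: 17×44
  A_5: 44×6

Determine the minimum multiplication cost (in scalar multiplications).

20154

Adjacent pairs: A_1A_2 = 17·33·41 = 23001; A_2A_3 = 33·41·17 = 23001; A_3A_4 = 41·17·44 = 30668; A_4A_5 = 17·44·6 = 4488.
Length 3: A_1..A_3: k=1: 0+23001+17·33·17=32538; k=2: 23001+0+17·41·17=34850 → min 32538 | A_2..A_4: k=2: 0+30668+33·41·44=90200; k=3: 23001+0+33·17·44=47685 → min 47685 | A_3..A_5: k=3: 0+4488+41·17·6=8670; k=4: 30668+0+41·44·6=41492 → min 8670.
Length 4: A_1..A_4: k=1: 0+47685+17·33·44=72369; k=2: 23001+30668+17·41·44=84337; k=3: 32538+0+17·17·44=45254 → min 45254 | A_2..A_5: k=2: 0+8670+33·41·6=16788; k=3: 23001+4488+33·17·6=30855; k=4: 47685+0+33·44·6=56397 → min 16788.
Length 5: A_1..A_5: k=1: 0+16788+17·33·6=20154; k=2: 23001+8670+17·41·6=35853; k=3: 32538+4488+17·17·6=38760; k=4: 45254+0+17·44·6=49742 → min 20154.
Optimal order: (A_1 × (A_2 × (A_3 × (A_4 × A_5)))) with cost 20154.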